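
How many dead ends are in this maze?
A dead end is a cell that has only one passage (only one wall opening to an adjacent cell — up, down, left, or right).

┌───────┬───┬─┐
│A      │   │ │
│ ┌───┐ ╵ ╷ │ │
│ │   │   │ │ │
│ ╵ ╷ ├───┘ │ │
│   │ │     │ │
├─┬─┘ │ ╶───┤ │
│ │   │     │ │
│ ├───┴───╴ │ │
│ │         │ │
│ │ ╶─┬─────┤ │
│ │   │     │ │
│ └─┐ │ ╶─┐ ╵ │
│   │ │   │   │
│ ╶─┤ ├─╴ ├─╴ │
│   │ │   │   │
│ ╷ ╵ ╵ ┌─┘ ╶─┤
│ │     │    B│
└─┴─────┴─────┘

Checking each cell for number of passages:

Dead ends found at positions:
  (0, 6)
  (3, 0)
  (3, 1)
  (6, 1)
  (8, 0)
  (8, 4)
  (8, 6)
Total dead ends: 7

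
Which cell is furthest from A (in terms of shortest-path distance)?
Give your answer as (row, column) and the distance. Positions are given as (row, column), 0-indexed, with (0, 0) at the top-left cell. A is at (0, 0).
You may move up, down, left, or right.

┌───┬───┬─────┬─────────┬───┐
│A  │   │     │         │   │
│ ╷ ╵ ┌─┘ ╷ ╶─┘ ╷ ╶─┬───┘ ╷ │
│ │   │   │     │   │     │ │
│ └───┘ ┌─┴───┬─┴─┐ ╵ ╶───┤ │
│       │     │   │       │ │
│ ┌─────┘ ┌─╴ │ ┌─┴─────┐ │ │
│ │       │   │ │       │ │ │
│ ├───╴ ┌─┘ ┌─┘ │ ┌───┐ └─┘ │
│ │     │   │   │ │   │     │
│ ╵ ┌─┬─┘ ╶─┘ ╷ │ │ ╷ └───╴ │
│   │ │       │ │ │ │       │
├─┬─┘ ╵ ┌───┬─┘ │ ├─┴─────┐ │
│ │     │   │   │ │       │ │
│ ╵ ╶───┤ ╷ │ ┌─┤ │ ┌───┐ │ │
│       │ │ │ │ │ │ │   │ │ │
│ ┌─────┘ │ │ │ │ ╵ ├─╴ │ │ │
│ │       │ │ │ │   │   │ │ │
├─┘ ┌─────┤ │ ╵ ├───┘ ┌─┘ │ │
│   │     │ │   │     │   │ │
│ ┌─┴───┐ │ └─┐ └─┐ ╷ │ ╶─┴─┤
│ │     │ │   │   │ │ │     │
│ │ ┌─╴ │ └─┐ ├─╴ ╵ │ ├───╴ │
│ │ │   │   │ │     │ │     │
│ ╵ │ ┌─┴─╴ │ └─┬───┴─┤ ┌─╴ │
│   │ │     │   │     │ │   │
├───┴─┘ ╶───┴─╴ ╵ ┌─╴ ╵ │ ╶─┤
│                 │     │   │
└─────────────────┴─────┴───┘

Computing BFS distances from A to all cells:
Furthest cell: (12, 2)
Distance: 90 steps

Path from A to the furthest cell:

┌───┬───┬─────┬─────────┬───┐
│A  │   │↱ ↓  │↱ ↓      │↱ ↓│
│ ╷ ╵ ┌─┘ ╷ ╶─┘ ╷ ╶─┬───┘ ╷ │
│↓│   │↱ ↑│↳ → ↑│↳ ↓│↱ → ↑│↓│
│ └───┘ ┌─┴───┬─┴─┐ ╵ ╶───┤ │
│↳ → → ↑│     │   │↳ ↑    │↓│
│ ┌─────┘ ┌─╴ │ ┌─┴─────┐ │ │
│ │       │   │ │↓ ← ← ↰│ │↓│
│ ├───╴ ┌─┘ ┌─┘ │ ┌───┐ └─┘ │
│ │     │   │   │↓│   │↑ ← ↲│
│ ╵ ┌─┬─┘ ╶─┘ ╷ │ │ ╷ └───╴ │
│   │ │       │ │↓│ │       │
├─┬─┘ ╵ ┌───┬─┘ │ ├─┴─────┐ │
│ │     │↓ ↰│   │↓│↱ → → ↓│ │
│ ╵ ╶───┤ ╷ │ ┌─┤ │ ┌───┐ │ │
│       │↓│↑│ │ │↓│↑│   │↓│ │
│ ┌─────┘ │ │ │ │ ╵ ├─╴ │ │ │
│ │↓ ← ← ↲│↑│ │ │↳ ↑│   │↓│ │
├─┘ ┌─────┤ │ ╵ ├───┘ ┌─┘ │ │
│↓ ↲│     │↑│   │     │↓ ↲│ │
│ ┌─┴───┐ │ └─┐ └─┐ ╷ │ ╶─┴─┤
│↓│↱ → ↓│ │↑ ↰│   │ │ │↳ → ↓│
│ │ ┌─╴ │ └─┐ ├─╴ ╵ │ ├───╴ │
│↓│↑│↓ ↲│   │↑│     │ │↓ ← ↲│
│ ╵ │ ┌─┴─╴ │ └─┬───┴─┤ ┌─╴ │
│↳ ↑│B│     │↑ ↰│↓ ← ↰│↓│   │
├───┴─┘ ╶───┴─╴ ╵ ┌─╴ ╵ │ ╶─┤
│              ↑ ↲│  ↑ ↲│   │
└─────────────────┴─────┴───┘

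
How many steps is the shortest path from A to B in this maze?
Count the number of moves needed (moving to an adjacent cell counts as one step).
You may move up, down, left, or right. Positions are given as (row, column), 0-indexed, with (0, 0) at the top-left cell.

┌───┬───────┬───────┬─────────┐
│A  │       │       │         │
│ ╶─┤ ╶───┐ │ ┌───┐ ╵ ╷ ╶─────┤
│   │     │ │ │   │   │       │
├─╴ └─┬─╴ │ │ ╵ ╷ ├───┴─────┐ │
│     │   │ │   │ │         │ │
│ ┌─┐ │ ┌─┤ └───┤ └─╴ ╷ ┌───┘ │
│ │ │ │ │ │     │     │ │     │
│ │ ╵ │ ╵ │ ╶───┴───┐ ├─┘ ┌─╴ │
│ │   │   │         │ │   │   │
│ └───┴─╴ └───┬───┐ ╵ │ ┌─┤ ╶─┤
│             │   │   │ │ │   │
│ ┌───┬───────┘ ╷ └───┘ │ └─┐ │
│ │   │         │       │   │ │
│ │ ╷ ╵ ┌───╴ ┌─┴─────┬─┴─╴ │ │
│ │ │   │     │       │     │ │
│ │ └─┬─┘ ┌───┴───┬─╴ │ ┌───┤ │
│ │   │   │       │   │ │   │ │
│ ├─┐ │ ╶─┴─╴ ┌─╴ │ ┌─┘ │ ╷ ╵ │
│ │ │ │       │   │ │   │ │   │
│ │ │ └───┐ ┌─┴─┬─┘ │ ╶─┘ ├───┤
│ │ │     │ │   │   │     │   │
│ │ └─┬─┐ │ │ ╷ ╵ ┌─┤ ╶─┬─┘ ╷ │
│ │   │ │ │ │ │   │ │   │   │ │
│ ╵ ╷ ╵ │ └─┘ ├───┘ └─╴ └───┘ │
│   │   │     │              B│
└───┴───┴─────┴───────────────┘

Using BFS to find shortest path:
Start: (0, 0), End: (12, 14)
Path found:
(0,0) → (1,0) → (1,1) → (2,1) → (2,0) → (3,0) → (4,0) → (5,0) → (5,1) → (5,2) → (5,3) → (5,4) → (4,4) → (4,3) → (3,3) → (2,3) → (2,4) → (1,4) → (1,3) → (1,2) → (0,2) → (0,3) → (0,4) → (0,5) → (1,5) → (2,5) → (3,5) → (4,5) → (4,6) → (4,7) → (4,8) → (4,9) → (5,9) → (5,10) → (4,10) → (3,10) → (3,9) → (3,8) → (2,8) → (1,8) → (1,7) → (2,7) → (2,6) → (1,6) → (0,6) → (0,7) → (0,8) → (0,9) → (1,9) → (1,10) → (0,10) → (0,11) → (1,11) → (1,12) → (1,13) → (1,14) → (2,14) → (3,14) → (4,14) → (4,13) → (5,13) → (5,14) → (6,14) → (7,14) → (8,14) → (9,14) → (9,13) → (8,13) → (8,12) → (9,12) → (10,12) → (10,11) → (10,10) → (11,10) → (11,11) → (12,11) → (12,12) → (12,13) → (12,14)
Number of steps: 78

Solution:

┌───┬───────┬───────┬─────────┐
│A  │↱ → → ↓│↱ → → ↓│↱ ↓      │
│ ╶─┤ ╶───┐ │ ┌───┐ ╵ ╷ ╶─────┤
│↳ ↓│↑ ← ↰│↓│↑│↓ ↰│↳ ↑│↳ → → ↓│
├─╴ └─┬─╴ │ │ ╵ ╷ ├───┴─────┐ │
│↓ ↲  │↱ ↑│↓│↑ ↲│↑│         │↓│
│ ┌─┐ │ ┌─┤ └───┤ └─╴ ╷ ┌───┘ │
│↓│ │ │↑│ │↓    │↑ ← ↰│ │    ↓│
│ │ ╵ │ ╵ │ ╶───┴───┐ ├─┘ ┌─╴ │
│↓│   │↑ ↰│↳ → → → ↓│↑│   │↓ ↲│
│ └───┴─╴ └───┬───┐ ╵ │ ┌─┤ ╶─┤
│↳ → → → ↑    │   │↳ ↑│ │ │↳ ↓│
│ ┌───┬───────┘ ╷ └───┘ │ └─┐ │
│ │   │         │       │   │↓│
│ │ ╷ ╵ ┌───╴ ┌─┴─────┬─┴─╴ │ │
│ │ │   │     │       │     │↓│
│ │ └─┬─┘ ┌───┴───┬─╴ │ ┌───┤ │
│ │   │   │       │   │ │↓ ↰│↓│
│ ├─┐ │ ╶─┴─╴ ┌─╴ │ ┌─┘ │ ╷ ╵ │
│ │ │ │       │   │ │   │↓│↑ ↲│
│ │ │ └───┐ ┌─┴─┬─┘ │ ╶─┘ ├───┤
│ │ │     │ │   │   │↓ ← ↲│   │
│ │ └─┬─┐ │ │ ╷ ╵ ┌─┤ ╶─┬─┘ ╷ │
│ │   │ │ │ │ │   │ │↳ ↓│   │ │
│ ╵ ╷ ╵ │ └─┘ ├───┘ └─╴ └───┘ │
│   │   │     │        ↳ → → B│
└───┴───┴─────┴───────────────┘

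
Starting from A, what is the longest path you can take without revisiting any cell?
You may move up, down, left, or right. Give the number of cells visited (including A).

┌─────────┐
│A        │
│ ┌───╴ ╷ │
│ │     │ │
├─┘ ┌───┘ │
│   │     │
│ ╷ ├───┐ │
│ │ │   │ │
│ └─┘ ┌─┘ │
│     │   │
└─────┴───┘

Finding longest simple path using DFS:
Start: (0, 0)
Longest path visits 15 cells
Path: A → right → right → right → down → left → left → down → left → down → down → right → right → up → right

Solution:

┌─────────┐
│A → → ↓  │
│ ┌───╴ ╷ │
│ │↓ ← ↲│ │
├─┘ ┌───┘ │
│↓ ↲│     │
│ ╷ ├───┐ │
│↓│ │↱ B│ │
│ └─┘ ┌─┘ │
│↳ → ↑│   │
└─────┴───┘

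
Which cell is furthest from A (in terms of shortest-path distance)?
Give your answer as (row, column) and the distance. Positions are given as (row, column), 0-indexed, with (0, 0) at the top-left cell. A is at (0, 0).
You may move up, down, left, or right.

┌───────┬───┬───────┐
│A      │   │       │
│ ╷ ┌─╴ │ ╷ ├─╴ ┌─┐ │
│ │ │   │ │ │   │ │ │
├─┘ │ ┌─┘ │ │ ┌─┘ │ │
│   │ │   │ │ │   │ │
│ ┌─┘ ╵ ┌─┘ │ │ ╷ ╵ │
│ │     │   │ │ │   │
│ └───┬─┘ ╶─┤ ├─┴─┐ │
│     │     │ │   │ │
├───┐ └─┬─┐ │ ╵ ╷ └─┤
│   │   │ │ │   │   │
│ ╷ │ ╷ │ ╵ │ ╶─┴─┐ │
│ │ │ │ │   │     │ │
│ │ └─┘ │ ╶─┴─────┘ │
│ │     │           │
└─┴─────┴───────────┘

Computing BFS distances from A to all cells:
Furthest cell: (3, 7)
Distance: 50 steps

Path from A to the furthest cell:

┌───────┬───┬───────┐
│A → → ↓│↱ ↓│  ↱ → ↓│
│ ╷ ┌─╴ │ ╷ ├─╴ ┌─┐ │
│ │ │↓ ↲│↑│↓│↱ ↑│ │↓│
├─┘ │ ┌─┘ │ │ ┌─┘ │ │
│   │↓│↱ ↑│↓│↑│↓ ↰│↓│
│ ┌─┘ ╵ ┌─┘ │ │ ╷ ╵ │
│ │  ↳ ↑│↓ ↲│↑│B│↑ ↲│
│ └───┬─┘ ╶─┤ ├─┴─┐ │
│     │  ↳ ↓│↑│↓ ↰│ │
├───┐ └─┬─┐ │ ╵ ╷ └─┤
│   │   │ │↓│↑ ↲│↑ ↰│
│ ╷ │ ╷ │ ╵ │ ╶─┴─┐ │
│ │ │ │ │↓ ↲│     │↑│
│ │ └─┘ │ ╶─┴─────┘ │
│ │     │↳ → → → → ↑│
└─┴─────┴───────────┘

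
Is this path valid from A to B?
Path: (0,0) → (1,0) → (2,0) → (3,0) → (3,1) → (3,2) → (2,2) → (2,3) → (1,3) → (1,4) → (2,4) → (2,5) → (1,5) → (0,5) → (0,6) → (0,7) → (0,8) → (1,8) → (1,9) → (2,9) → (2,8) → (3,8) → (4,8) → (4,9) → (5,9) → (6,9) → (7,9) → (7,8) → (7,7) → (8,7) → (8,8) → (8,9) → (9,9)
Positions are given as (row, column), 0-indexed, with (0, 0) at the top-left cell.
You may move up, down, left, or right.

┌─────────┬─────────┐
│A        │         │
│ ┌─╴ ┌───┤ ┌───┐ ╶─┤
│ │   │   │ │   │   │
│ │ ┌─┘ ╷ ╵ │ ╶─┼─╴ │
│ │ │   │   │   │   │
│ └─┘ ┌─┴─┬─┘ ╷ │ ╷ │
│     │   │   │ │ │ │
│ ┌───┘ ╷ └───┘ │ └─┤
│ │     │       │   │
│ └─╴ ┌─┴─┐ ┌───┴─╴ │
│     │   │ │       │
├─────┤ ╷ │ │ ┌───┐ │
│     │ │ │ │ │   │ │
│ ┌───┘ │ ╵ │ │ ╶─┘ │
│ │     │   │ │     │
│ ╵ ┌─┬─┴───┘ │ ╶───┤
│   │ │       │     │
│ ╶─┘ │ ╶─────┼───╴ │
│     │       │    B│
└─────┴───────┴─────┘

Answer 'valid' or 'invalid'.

Checking path validity:
Result: All consecutive moves are passable.

valid

Correct solution:

┌─────────┬─────────┐
│A        │↱ → → ↓  │
│ ┌─╴ ┌───┤ ┌───┐ ╶─┤
│↓│   │↱ ↓│↑│   │↳ ↓│
│ │ ┌─┘ ╷ ╵ │ ╶─┼─╴ │
│↓│ │↱ ↑│↳ ↑│   │↓ ↲│
│ └─┘ ┌─┴─┬─┘ ╷ │ ╷ │
│↳ → ↑│   │   │ │↓│ │
│ ┌───┘ ╷ └───┘ │ └─┤
│ │     │       │↳ ↓│
│ └─╴ ┌─┴─┐ ┌───┴─╴ │
│     │   │ │      ↓│
├─────┤ ╷ │ │ ┌───┐ │
│     │ │ │ │ │   │↓│
│ ┌───┘ │ ╵ │ │ ╶─┘ │
│ │     │   │ │↓ ← ↲│
│ ╵ ┌─┬─┴───┘ │ ╶───┤
│   │ │       │↳ → ↓│
│ ╶─┘ │ ╶─────┼───╴ │
│     │       │    B│
└─────┴───────┴─────┘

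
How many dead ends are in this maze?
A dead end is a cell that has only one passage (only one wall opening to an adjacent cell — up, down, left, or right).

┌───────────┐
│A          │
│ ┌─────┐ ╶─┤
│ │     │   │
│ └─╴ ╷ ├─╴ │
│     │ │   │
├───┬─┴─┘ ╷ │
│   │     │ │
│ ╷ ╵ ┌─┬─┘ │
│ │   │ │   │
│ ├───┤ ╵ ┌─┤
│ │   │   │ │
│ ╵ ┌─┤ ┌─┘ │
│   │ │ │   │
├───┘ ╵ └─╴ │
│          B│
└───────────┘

Checking each cell for number of passages:

Dead ends found at positions:
  (0, 5)
  (1, 1)
  (2, 3)
  (4, 3)
  (5, 2)
  (5, 5)
  (6, 2)
  (6, 4)
  (7, 0)
Total dead ends: 9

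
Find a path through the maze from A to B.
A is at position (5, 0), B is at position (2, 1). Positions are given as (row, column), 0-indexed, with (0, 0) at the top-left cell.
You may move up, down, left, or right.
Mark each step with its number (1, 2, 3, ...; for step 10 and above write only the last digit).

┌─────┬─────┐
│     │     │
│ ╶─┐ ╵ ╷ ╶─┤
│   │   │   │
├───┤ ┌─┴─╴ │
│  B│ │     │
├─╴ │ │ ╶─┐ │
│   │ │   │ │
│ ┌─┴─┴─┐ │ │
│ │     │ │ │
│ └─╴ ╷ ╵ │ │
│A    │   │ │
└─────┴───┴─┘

Finding the shortest path from (5, 0) to (2, 1):
Path length: 4 steps
Directions: up → up → right → up

Solution:

┌─────┬─────┐
│     │     │
│ ╶─┐ ╵ ╷ ╶─┤
│   │   │   │
├───┤ ┌─┴─╴ │
│  B│ │     │
├─╴ │ │ ╶─┐ │
│2 3│ │   │ │
│ ┌─┴─┴─┐ │ │
│1│     │ │ │
│ └─╴ ╷ ╵ │ │
│A    │   │ │
└─────┴───┴─┘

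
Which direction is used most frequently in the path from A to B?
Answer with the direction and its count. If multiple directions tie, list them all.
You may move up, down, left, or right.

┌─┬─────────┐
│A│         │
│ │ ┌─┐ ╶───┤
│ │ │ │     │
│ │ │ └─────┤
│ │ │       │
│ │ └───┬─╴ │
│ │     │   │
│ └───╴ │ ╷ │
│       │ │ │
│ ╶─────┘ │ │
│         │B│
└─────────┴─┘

Directions: down, down, down, down, down, right, right, right, right, up, up, right, down, down
Counts: {'down': 7, 'right': 5, 'up': 2}
Most common: down (7 times)

Solution:

┌─┬─────────┐
│A│         │
│ │ ┌─┐ ╶───┤
│↓│ │ │     │
│ │ │ └─────┤
│↓│ │       │
│ │ └───┬─╴ │
│↓│     │↱ ↓│
│ └───╴ │ ╷ │
│↓      │↑│↓│
│ ╶─────┘ │ │
│↳ → → → ↑│B│
└─────────┴─┘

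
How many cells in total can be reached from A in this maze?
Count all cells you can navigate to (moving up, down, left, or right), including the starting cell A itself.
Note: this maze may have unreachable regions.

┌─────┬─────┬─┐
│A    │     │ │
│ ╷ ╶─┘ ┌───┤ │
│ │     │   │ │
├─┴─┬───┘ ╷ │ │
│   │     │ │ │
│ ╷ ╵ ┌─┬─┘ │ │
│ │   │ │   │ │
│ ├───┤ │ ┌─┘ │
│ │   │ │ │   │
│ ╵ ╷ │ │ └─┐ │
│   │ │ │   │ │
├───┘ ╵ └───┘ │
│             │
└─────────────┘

Using BFS/flood-fill to find all reachable cells from A:
Maze size: 7 × 7 = 49 total cells
39 cell(s) are walled off and cannot be reached from A.
Reachable cells: 10

Reachable region (· marks reachable cells):

┌─────┬─────┬─┐
│A · ·│· · ·│ │
│ ╷ ╶─┘ ┌───┤ │
│·│· · ·│   │ │
├─┴─┬───┘ ╷ │ │
│   │     │ │ │
│ ╷ ╵ ┌─┬─┘ │ │
│ │   │ │   │ │
│ ├───┤ │ ┌─┘ │
│ │   │ │ │   │
│ ╵ ╷ │ │ └─┐ │
│   │ │ │   │ │
├───┘ ╵ └───┘ │
│             │
└─────────────┘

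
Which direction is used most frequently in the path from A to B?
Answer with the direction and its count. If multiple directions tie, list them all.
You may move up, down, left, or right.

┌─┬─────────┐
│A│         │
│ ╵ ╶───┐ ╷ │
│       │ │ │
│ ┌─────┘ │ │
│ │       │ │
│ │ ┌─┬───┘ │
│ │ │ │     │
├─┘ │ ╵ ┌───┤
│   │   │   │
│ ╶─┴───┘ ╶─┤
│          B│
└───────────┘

Directions: down, right, up, right, right, right, down, down, left, left, left, down, down, left, down, right, right, right, right, right
Counts: {'down': 6, 'right': 9, 'up': 1, 'left': 4}
Most common: right (9 times)

Solution:

┌─┬─────────┐
│A│↱ → → ↓  │
│ ╵ ╶───┐ ╷ │
│↳ ↑    │↓│ │
│ ┌─────┘ │ │
│ │↓ ← ← ↲│ │
│ │ ┌─┬───┘ │
│ │↓│ │     │
├─┘ │ ╵ ┌───┤
│↓ ↲│   │   │
│ ╶─┴───┘ ╶─┤
│↳ → → → → B│
└───────────┘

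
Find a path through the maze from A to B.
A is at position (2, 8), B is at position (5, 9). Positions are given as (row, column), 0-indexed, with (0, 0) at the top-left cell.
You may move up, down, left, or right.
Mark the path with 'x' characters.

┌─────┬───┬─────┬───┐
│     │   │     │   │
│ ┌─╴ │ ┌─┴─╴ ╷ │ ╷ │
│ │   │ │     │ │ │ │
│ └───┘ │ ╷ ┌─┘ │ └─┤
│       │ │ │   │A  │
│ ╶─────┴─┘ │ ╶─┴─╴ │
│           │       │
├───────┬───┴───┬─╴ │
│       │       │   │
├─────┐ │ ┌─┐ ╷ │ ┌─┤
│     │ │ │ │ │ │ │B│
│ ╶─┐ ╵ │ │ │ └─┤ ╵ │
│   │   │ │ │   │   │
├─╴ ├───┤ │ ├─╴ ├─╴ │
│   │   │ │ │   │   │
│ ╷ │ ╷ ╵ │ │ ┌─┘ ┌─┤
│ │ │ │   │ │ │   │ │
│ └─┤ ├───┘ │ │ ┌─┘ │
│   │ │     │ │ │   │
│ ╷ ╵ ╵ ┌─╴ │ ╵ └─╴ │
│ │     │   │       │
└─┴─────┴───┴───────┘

Finding the shortest path from (2, 8) to (5, 9):
Path length: 8 steps
Directions: right → down → down → left → down → down → right → up

Solution:

┌─────┬───┬─────┬───┐
│     │   │     │   │
│ ┌─╴ │ ┌─┴─╴ ╷ │ ╷ │
│ │   │ │     │ │ │ │
│ └───┘ │ ╷ ┌─┘ │ └─┤
│       │ │ │   │A x│
│ ╶─────┴─┘ │ ╶─┴─╴ │
│           │      x│
├───────┬───┴───┬─╴ │
│       │       │x x│
├─────┐ │ ┌─┐ ╷ │ ┌─┤
│     │ │ │ │ │ │x│B│
│ ╶─┐ ╵ │ │ │ └─┤ ╵ │
│   │   │ │ │   │x x│
├─╴ ├───┤ │ ├─╴ ├─╴ │
│   │   │ │ │   │   │
│ ╷ │ ╷ ╵ │ │ ┌─┘ ┌─┤
│ │ │ │   │ │ │   │ │
│ └─┤ ├───┘ │ │ ┌─┘ │
│   │ │     │ │ │   │
│ ╷ ╵ ╵ ┌─╴ │ ╵ └─╴ │
│ │     │   │       │
└─┴─────┴───┴───────┘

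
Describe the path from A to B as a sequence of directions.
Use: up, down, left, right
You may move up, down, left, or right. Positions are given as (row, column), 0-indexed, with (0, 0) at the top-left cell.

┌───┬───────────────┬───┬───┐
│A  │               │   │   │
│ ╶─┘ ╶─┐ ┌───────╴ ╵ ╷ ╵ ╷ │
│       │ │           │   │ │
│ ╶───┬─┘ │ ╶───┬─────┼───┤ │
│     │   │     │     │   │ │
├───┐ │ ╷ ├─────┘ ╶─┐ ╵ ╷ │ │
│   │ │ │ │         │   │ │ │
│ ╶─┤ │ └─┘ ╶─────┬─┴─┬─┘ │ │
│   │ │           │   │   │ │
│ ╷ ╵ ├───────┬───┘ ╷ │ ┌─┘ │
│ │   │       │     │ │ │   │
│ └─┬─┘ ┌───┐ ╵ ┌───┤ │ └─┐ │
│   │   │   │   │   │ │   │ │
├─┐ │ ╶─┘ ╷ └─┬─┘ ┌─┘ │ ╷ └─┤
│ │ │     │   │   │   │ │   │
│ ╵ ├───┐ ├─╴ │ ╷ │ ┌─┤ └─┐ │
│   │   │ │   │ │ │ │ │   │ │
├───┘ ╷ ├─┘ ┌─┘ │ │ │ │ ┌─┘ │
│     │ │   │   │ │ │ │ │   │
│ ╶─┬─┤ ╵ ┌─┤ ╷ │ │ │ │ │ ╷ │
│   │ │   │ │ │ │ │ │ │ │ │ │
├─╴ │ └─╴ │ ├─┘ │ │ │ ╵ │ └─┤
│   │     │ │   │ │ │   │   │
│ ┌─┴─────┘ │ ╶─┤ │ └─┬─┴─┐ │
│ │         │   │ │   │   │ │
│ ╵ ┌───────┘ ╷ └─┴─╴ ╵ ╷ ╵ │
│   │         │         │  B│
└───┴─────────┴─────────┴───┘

Finding the path and converting it to directions:
Path through cells: (0,0) → (1,0) → (1,1) → (1,2) → (0,2) → (0,3) → (0,4) → (1,4) → (2,4) → (2,3) → (3,3) → (4,3) → (4,4) → (4,5) → (3,5) → (3,6) → (3,7) → (3,8) → (2,8) → (2,9) → (2,10) → (3,10) → (3,11) → (2,11) → (2,12) → (3,12) → (4,12) → (4,11) → (5,11) → (6,11) → (6,12) → (7,12) → (7,13) → (8,13) → (9,13) → (9,12) → (10,12) → (11,12) → (11,13) → (12,13) → (13,13)
Directions: down, right, right, up, right, right, down, down, left, down, down, right, right, up, right, right, right, up, right, right, down, right, up, right, down, down, left, down, down, right, down, right, down, down, left, down, down, right, down, down

Solution:

┌───┬───────────────┬───┬───┐
│A  │↱ → ↓          │   │   │
│ ╶─┘ ╶─┐ ┌───────╴ ╵ ╷ ╵ ╷ │
│↳ → ↑  │↓│           │   │ │
│ ╶───┬─┘ │ ╶───┬─────┼───┤ │
│     │↓ ↲│     │↱ → ↓│↱ ↓│ │
├───┐ │ ╷ ├─────┘ ╶─┐ ╵ ╷ │ │
│   │ │↓│ │↱ → → ↑  │↳ ↑│↓│ │
│ ╶─┤ │ └─┘ ╶─────┬─┴─┬─┘ │ │
│   │ │↳ → ↑      │   │↓ ↲│ │
│ ╷ ╵ ├───────┬───┘ ╷ │ ┌─┘ │
│ │   │       │     │ │↓│   │
│ └─┬─┘ ┌───┐ ╵ ┌───┤ │ └─┐ │
│   │   │   │   │   │ │↳ ↓│ │
├─┐ │ ╶─┘ ╷ └─┬─┘ ┌─┘ │ ╷ └─┤
│ │ │     │   │   │   │ │↳ ↓│
│ ╵ ├───┐ ├─╴ │ ╷ │ ┌─┤ └─┐ │
│   │   │ │   │ │ │ │ │   │↓│
├───┘ ╷ ├─┘ ┌─┘ │ │ │ │ ┌─┘ │
│     │ │   │   │ │ │ │ │↓ ↲│
│ ╶─┬─┤ ╵ ┌─┤ ╷ │ │ │ │ │ ╷ │
│   │ │   │ │ │ │ │ │ │ │↓│ │
├─╴ │ └─╴ │ ├─┘ │ │ │ ╵ │ └─┤
│   │     │ │   │ │ │   │↳ ↓│
│ ┌─┴─────┘ │ ╶─┤ │ └─┬─┴─┐ │
│ │         │   │ │   │   │↓│
│ ╵ ┌───────┘ ╷ └─┴─╴ ╵ ╷ ╵ │
│   │         │         │  B│
└───┴─────────┴─────────┴───┘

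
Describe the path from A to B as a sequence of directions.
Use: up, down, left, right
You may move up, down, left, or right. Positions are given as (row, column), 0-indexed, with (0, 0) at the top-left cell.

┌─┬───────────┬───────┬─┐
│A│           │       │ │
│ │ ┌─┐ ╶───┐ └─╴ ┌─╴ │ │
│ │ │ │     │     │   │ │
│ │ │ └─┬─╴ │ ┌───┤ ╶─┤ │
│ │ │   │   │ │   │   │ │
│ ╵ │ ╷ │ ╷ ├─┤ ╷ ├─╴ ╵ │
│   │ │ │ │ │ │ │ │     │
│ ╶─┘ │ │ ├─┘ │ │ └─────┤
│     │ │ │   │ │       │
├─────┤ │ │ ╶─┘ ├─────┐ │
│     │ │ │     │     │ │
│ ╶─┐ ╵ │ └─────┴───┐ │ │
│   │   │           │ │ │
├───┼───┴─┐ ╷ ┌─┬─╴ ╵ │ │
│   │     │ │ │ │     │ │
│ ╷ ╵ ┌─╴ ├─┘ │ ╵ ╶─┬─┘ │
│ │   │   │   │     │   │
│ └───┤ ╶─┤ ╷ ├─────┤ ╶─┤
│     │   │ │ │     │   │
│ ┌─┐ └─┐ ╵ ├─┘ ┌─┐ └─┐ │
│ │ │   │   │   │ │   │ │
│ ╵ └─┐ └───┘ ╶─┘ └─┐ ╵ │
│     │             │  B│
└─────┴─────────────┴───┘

Finding the path and converting it to directions:
Path through cells: (0,0) → (1,0) → (2,0) → (3,0) → (3,1) → (2,1) → (1,1) → (0,1) → (0,2) → (0,3) → (1,3) → (1,4) → (1,5) → (2,5) → (2,4) → (3,4) → (4,4) → (5,4) → (6,4) → (6,5) → (6,6) → (7,6) → (8,6) → (8,5) → (9,5) → (10,5) → (10,4) → (9,4) → (9,3) → (8,3) → (8,4) → (7,4) → (7,3) → (7,2) → (8,2) → (8,1) → (7,1) → (7,0) → (8,0) → (9,0) → (9,1) → (9,2) → (10,2) → (10,3) → (11,3) → (11,4) → (11,5) → (11,6) → (10,6) → (10,7) → (9,7) → (9,8) → (9,9) → (10,9) → (10,10) → (11,10) → (11,11)
Directions: down, down, down, right, up, up, up, right, right, down, right, right, down, left, down, down, down, down, right, right, down, down, left, down, down, left, up, left, up, right, up, left, left, down, left, up, left, down, down, right, right, down, right, down, right, right, right, up, right, up, right, right, down, right, down, right

Solution:

┌─┬───────────┬───────┬─┐
│A│↱ → ↓      │       │ │
│ │ ┌─┐ ╶───┐ └─╴ ┌─╴ │ │
│↓│↑│ │↳ → ↓│     │   │ │
│ │ │ └─┬─╴ │ ┌───┤ ╶─┤ │
│↓│↑│   │↓ ↲│ │   │   │ │
│ ╵ │ ╷ │ ╷ ├─┤ ╷ ├─╴ ╵ │
│↳ ↑│ │ │↓│ │ │ │ │     │
│ ╶─┘ │ │ ├─┘ │ │ └─────┤
│     │ │↓│   │ │       │
├─────┤ │ │ ╶─┘ ├─────┐ │
│     │ │↓│     │     │ │
│ ╶─┐ ╵ │ └─────┴───┐ │ │
│   │   │↳ → ↓      │ │ │
├───┼───┴─┐ ╷ ┌─┬─╴ ╵ │ │
│↓ ↰│↓ ← ↰│ │↓│ │     │ │
│ ╷ ╵ ┌─╴ ├─┘ │ ╵ ╶─┬─┘ │
│↓│↑ ↲│↱ ↑│↓ ↲│     │   │
│ └───┤ ╶─┤ ╷ ├─────┤ ╶─┤
│↳ → ↓│↑ ↰│↓│ │↱ → ↓│   │
│ ┌─┐ └─┐ ╵ ├─┘ ┌─┐ └─┐ │
│ │ │↳ ↓│↑ ↲│↱ ↑│ │↳ ↓│ │
│ ╵ └─┐ └───┘ ╶─┘ └─┐ ╵ │
│     │↳ → → ↑      │↳ B│
└─────┴─────────────┴───┘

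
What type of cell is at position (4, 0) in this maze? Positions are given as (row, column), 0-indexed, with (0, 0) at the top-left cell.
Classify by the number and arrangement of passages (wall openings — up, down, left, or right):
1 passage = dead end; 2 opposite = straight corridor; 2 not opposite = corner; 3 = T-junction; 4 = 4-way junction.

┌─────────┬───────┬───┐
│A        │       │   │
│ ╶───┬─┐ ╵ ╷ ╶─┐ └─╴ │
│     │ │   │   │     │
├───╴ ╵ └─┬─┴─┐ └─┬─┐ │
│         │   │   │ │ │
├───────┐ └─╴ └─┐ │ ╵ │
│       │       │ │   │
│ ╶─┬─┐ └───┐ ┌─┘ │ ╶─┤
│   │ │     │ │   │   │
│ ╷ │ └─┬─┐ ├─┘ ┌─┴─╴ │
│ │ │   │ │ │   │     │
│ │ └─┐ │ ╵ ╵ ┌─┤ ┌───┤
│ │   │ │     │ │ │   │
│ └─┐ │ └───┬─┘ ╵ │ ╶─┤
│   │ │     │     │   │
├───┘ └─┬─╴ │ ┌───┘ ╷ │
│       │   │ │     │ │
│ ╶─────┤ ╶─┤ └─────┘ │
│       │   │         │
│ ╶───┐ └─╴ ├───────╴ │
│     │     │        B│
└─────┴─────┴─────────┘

Checking cell at (4, 0):
Number of passages: 3
Cell type: T-junction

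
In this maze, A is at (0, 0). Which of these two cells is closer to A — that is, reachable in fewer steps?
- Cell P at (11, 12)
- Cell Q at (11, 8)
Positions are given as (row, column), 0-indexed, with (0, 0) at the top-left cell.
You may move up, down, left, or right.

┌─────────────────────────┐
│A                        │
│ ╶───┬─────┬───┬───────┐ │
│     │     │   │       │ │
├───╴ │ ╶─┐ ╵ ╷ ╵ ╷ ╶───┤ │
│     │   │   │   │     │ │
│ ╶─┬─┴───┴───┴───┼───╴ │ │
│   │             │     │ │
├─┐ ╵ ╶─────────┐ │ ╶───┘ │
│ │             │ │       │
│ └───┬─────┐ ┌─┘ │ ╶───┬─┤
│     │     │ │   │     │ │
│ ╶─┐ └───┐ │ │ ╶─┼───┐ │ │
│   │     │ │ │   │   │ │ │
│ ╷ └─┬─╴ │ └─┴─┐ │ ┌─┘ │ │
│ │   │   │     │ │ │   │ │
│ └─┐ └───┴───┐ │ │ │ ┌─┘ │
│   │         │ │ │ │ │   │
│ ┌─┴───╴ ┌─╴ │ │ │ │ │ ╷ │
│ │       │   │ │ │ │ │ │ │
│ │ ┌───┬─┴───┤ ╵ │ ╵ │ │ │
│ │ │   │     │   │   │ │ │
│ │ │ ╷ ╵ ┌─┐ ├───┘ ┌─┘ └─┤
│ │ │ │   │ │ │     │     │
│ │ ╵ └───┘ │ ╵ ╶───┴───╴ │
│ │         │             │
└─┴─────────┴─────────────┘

Shortest path A → P at (11, 12): 39 steps
Shortest path A → Q at (11, 8): 31 steps

Q is closer (31 steps vs 39 steps).

Path to P:

┌─────────────────────────┐
│A → → → → → → → → → → → ↓│
│ ╶───┬─────┬───┬───────┐ │
│     │     │   │       │↓│
├───╴ │ ╶─┐ ╵ ╷ ╵ ╷ ╶───┤ │
│     │   │   │   │     │↓│
│ ╶─┬─┴───┴───┴───┼───╴ │ │
│   │             │     │↓│
├─┐ ╵ ╶─────────┐ │ ╶───┘ │
│ │             │ │↓ ← ← ↲│
│ └───┬─────┐ ┌─┘ │ ╶───┬─┤
│     │     │ │   │↳ → ↓│ │
│ ╶─┐ └───┐ │ │ ╶─┼───┐ │ │
│   │     │ │ │   │   │↓│ │
│ ╷ └─┬─╴ │ └─┴─┐ │ ┌─┘ │ │
│ │   │   │     │ │ │↓ ↲│ │
│ └─┐ └───┴───┐ │ │ │ ┌─┘ │
│   │         │ │ │ │↓│   │
│ ┌─┴───╴ ┌─╴ │ │ │ │ │ ╷ │
│ │       │   │ │ │ │↓│ │ │
│ │ ┌───┬─┴───┤ ╵ │ ╵ │ │ │
│ │ │   │     │   │↓ ↲│ │ │
│ │ │ ╷ ╵ ┌─┐ ├───┘ ┌─┘ └─┤
│ │ │ │   │ │ │↓ ← ↲│    P│
│ │ ╵ └───┘ │ ╵ ╶───┴───╴ │
│ │         │  ↳ → → → → ↑│
└─┴─────────┴─────────────┘

Path to Q:

┌─────────────────────────┐
│A → → → → → → → → → → → ↓│
│ ╶───┬─────┬───┬───────┐ │
│     │     │   │       │↓│
├───╴ │ ╶─┐ ╵ ╷ ╵ ╷ ╶───┤ │
│     │   │   │   │     │↓│
│ ╶─┬─┴───┴───┴───┼───╴ │ │
│   │             │     │↓│
├─┐ ╵ ╶─────────┐ │ ╶───┘ │
│ │             │ │↓ ← ← ↲│
│ └───┬─────┐ ┌─┘ │ ╶───┬─┤
│     │     │ │   │↳ → ↓│ │
│ ╶─┐ └───┐ │ │ ╶─┼───┐ │ │
│   │     │ │ │   │   │↓│ │
│ ╷ └─┬─╴ │ └─┴─┐ │ ┌─┘ │ │
│ │   │   │     │ │ │↓ ↲│ │
│ └─┐ └───┴───┐ │ │ │ ┌─┘ │
│   │         │ │ │ │↓│   │
│ ┌─┴───╴ ┌─╴ │ │ │ │ │ ╷ │
│ │       │   │ │ │ │↓│ │ │
│ │ ┌───┬─┴───┤ ╵ │ ╵ │ │ │
│ │ │   │     │   │↓ ↲│ │ │
│ │ │ ╷ ╵ ┌─┐ ├───┘ ┌─┘ └─┤
│ │ │ │   │ │ │  Q ↲│     │
│ │ ╵ └───┘ │ ╵ ╶───┴───╴ │
│ │         │             │
└─┴─────────┴─────────────┘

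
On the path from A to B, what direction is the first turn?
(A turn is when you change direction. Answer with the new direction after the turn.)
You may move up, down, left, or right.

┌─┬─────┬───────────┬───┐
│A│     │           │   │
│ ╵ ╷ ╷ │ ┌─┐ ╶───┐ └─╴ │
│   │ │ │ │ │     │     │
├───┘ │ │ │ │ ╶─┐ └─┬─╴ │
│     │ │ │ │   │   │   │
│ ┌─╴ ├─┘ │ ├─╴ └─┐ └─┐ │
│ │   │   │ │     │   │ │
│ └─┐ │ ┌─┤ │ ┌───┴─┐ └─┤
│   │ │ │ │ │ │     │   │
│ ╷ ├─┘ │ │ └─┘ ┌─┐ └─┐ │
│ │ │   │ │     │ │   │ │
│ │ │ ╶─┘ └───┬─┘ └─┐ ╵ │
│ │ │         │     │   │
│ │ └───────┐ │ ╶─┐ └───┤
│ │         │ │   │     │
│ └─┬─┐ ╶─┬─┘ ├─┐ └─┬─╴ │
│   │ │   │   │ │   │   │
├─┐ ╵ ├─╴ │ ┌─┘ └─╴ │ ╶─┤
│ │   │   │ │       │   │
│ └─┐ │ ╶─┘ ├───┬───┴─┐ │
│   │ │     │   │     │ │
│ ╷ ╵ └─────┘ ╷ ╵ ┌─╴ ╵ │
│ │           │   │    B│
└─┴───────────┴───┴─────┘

Directions: down, right, up, right, down, down, left, left, down, down, down, down, down, down, right, down, right, down, down, right, right, right, right, up, right, down, right, up, right, right, down, right
First turn direction: right

Solution:

┌─┬─────┬───────────┬───┐
│A│↱ ↓  │           │   │
│ ╵ ╷ ╷ │ ┌─┐ ╶───┐ └─╴ │
│↳ ↑│↓│ │ │ │     │     │
├───┘ │ │ │ │ ╶─┐ └─┬─╴ │
│↓ ← ↲│ │ │ │   │   │   │
│ ┌─╴ ├─┘ │ ├─╴ └─┐ └─┐ │
│↓│   │   │ │     │   │ │
│ └─┐ │ ┌─┤ │ ┌───┴─┐ └─┤
│↓  │ │ │ │ │ │     │   │
│ ╷ ├─┘ │ │ └─┘ ┌─┐ └─┐ │
│↓│ │   │ │     │ │   │ │
│ │ │ ╶─┘ └───┬─┘ └─┐ ╵ │
│↓│ │         │     │   │
│ │ └───────┐ │ ╶─┐ └───┤
│↓│         │ │   │     │
│ └─┬─┐ ╶─┬─┘ ├─┐ └─┬─╴ │
│↳ ↓│ │   │   │ │   │   │
├─┐ ╵ ├─╴ │ ┌─┘ └─╴ │ ╶─┤
│ │↳ ↓│   │ │       │   │
│ └─┐ │ ╶─┘ ├───┬───┴─┐ │
│   │↓│     │↱ ↓│↱ → ↓│ │
│ ╷ ╵ └─────┘ ╷ ╵ ┌─╴ ╵ │
│ │  ↳ → → → ↑│↳ ↑│  ↳ B│
└─┴───────────┴───┴─────┘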